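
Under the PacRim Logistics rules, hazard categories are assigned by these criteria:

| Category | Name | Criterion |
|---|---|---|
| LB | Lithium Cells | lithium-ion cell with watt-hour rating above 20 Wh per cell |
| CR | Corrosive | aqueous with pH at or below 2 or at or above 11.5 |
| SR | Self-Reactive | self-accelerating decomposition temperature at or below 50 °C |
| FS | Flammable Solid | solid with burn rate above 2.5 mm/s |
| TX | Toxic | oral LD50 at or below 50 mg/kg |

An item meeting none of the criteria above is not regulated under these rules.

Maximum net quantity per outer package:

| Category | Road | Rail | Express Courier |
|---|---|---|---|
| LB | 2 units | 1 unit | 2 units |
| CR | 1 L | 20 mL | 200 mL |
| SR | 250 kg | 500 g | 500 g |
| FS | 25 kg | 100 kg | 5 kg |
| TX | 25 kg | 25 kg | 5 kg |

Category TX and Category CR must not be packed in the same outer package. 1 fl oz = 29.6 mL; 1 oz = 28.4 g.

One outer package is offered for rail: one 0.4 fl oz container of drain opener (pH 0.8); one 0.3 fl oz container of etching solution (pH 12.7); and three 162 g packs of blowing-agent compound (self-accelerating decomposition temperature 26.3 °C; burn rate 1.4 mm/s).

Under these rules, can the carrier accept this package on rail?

Drain opener: pH 0.8 ≤ 2 → Category CR (Corrosive).
With pH 12.7 (≥ 11.5), the etching solution falls in Category CR.
Blowing-agent compound: self-accelerating decomposition temperature 26.3 °C ≤ 50 °C → Category SR (Self-Reactive).
Total Category CR: (one 0.4 fl oz container = 11.84 mL) + (one 0.3 fl oz container = 8.88 mL) = 20.72 mL.
20.72 mL > 20 mL (rail limit, Category CR) — over the limit.
Category SR quantity: three 162 g packs = 486 g.
That is within the Category SR rail limit of 500 g.
The segregation rule (Category TX with Category CR) does not apply to Category CR with Category SR.

No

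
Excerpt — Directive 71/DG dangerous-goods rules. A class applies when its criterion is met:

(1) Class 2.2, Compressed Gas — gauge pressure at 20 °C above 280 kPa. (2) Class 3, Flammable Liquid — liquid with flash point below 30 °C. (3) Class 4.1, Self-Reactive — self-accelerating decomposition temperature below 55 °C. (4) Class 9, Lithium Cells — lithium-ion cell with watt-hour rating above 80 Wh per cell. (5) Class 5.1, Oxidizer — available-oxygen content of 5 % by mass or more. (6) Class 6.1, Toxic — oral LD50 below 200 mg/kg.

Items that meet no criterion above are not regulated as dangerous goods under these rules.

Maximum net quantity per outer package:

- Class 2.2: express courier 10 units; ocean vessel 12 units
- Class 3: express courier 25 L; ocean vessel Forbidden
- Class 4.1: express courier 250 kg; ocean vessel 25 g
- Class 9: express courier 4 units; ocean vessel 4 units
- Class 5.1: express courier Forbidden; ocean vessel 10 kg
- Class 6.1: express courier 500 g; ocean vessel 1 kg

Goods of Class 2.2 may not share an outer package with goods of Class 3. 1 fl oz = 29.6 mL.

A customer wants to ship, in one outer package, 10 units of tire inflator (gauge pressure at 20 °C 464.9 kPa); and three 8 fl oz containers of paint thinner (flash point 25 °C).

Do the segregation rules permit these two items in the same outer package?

No

Gauge pressure at 20 °C 464.9 kPa meets the Class 2.2 criterion (Compressed Gas), so the tire inflator is Class 2.2.
With flash point 25 °C (< 30 °C), the paint thinner falls in Class 3.
Class 2.2 and Class 3 may not share an outer package.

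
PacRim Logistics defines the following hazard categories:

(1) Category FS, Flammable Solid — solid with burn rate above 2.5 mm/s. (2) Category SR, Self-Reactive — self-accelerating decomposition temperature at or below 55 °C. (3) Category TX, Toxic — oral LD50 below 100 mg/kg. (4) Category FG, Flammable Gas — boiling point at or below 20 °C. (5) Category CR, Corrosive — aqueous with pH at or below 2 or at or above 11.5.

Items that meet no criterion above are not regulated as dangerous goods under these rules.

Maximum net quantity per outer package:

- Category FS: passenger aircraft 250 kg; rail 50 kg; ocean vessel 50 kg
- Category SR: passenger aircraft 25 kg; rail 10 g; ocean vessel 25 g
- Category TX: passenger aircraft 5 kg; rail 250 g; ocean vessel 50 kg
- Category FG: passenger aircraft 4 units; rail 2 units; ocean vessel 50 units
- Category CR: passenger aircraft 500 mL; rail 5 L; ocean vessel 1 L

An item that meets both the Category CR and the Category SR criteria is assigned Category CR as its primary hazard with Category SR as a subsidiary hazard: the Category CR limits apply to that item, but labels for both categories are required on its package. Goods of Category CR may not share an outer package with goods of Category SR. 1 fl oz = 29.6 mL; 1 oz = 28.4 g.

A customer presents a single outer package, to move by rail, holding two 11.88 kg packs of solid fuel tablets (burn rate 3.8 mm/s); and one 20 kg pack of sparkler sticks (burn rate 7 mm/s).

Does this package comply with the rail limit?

Yes

The solid fuel tablets have burn rate 3.8 mm/s, which is > 2.5 mm/s, so they are Category FS (Flammable Solid).
Sparkler sticks: burn rate 7 mm/s > 2.5 mm/s → Category FS (Flammable Solid).
Category FS net quantity: (two 11.88 kg packs = 23.76 kg) + 20 kg = 43.76 kg.
43.76 kg ≤ 50 kg (rail limit, Category FS) — within limit.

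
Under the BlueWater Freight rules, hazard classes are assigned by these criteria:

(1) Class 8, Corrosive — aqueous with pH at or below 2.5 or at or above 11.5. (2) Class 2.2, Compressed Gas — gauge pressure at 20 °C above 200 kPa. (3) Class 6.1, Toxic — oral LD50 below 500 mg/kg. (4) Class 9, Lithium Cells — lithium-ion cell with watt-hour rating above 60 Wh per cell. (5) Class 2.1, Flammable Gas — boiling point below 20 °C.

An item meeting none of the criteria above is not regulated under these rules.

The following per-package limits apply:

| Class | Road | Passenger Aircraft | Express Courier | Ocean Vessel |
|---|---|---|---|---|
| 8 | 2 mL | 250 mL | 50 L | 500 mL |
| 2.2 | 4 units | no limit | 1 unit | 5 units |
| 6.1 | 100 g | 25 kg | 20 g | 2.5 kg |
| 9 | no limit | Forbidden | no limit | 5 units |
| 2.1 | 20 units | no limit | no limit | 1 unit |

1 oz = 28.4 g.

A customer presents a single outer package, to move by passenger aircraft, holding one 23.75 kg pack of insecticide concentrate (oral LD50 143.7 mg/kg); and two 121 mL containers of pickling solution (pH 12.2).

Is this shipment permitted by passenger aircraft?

With oral LD50 143.7 mg/kg (< 500 mg/kg), the insecticide concentrate falls in Class 6.1.
Pickling solution: pH 12.2 ≥ 11.5 → Class 8 (Corrosive).
Class 6.1 quantity: 23.75 kg.
That is within the Class 6.1 passenger aircraft limit of 25 kg.
Class 8 quantity: two 121 mL containers = 242 mL.
242 mL is within the passenger aircraft limit of 250 mL for Class 8.
Every hazard class is within its passenger aircraft limit and no segregation rule is violated.

Yes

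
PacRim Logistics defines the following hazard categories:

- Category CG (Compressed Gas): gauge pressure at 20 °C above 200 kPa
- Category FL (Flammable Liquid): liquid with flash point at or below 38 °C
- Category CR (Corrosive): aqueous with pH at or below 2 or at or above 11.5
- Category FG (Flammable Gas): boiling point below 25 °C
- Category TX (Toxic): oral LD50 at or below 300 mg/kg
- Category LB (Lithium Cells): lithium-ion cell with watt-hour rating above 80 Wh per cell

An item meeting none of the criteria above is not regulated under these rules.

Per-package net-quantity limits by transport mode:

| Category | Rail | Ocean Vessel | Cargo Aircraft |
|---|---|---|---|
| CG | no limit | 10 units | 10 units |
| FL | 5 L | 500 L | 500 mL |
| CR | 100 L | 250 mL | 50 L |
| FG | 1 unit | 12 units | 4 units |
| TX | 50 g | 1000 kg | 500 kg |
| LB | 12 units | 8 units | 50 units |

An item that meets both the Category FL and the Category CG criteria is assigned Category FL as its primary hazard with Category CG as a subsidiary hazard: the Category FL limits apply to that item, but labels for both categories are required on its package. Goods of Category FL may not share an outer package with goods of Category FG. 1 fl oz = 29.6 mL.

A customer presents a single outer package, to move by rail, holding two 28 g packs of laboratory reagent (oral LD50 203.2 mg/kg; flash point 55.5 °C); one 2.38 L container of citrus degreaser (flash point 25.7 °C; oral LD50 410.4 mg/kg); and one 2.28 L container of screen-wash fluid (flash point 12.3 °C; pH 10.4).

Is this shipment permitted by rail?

Laboratory reagent: oral LD50 203.2 mg/kg ≤ 300 mg/kg → Category TX (Toxic).
With flash point 25.7 °C (≤ 38 °C), the citrus degreaser falls in Category FL.
Flash point 12.3 °C meets the Category FL criterion (Flammable Liquid), so the screen-wash fluid is Category FL.
Total Category FL: 2.38 L + 2.28 L = 4.66 L.
That is within the Category FL rail limit of 5 L.
Category TX quantity: two 28 g packs = 56 g.
56 g exceeds the rail limit of 50 g for Category TX.
The segregation rule (Category FL with Category FG) does not apply to Category FL with Category TX.

No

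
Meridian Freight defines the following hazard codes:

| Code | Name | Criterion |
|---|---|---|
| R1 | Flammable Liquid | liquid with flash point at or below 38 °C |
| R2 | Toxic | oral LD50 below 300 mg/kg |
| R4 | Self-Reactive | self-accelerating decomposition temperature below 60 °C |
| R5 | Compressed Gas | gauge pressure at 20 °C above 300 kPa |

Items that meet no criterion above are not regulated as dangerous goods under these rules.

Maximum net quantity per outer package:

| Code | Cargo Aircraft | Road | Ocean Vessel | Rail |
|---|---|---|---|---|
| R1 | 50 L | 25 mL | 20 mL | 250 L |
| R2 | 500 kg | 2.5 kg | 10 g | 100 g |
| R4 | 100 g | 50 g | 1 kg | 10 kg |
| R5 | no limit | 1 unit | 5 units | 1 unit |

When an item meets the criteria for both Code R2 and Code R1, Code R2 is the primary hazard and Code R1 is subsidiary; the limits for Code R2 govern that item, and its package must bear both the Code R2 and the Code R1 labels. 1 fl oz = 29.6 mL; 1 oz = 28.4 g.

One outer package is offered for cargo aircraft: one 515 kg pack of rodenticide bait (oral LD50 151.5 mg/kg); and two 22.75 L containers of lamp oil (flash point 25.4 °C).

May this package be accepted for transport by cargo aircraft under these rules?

Rodenticide bait: oral LD50 151.5 mg/kg < 300 mg/kg → Code R2 (Toxic).
Lamp oil: flash point 25.4 °C ≤ 38 °C → Code R1 (Flammable Liquid).
Code R1 quantity: two 22.75 L containers = 45.5 L.
That is within the Code R1 cargo aircraft limit of 50 L.
Code R2 quantity: 515 kg.
That exceeds the Code R2 cargo aircraft limit of 500 kg.

No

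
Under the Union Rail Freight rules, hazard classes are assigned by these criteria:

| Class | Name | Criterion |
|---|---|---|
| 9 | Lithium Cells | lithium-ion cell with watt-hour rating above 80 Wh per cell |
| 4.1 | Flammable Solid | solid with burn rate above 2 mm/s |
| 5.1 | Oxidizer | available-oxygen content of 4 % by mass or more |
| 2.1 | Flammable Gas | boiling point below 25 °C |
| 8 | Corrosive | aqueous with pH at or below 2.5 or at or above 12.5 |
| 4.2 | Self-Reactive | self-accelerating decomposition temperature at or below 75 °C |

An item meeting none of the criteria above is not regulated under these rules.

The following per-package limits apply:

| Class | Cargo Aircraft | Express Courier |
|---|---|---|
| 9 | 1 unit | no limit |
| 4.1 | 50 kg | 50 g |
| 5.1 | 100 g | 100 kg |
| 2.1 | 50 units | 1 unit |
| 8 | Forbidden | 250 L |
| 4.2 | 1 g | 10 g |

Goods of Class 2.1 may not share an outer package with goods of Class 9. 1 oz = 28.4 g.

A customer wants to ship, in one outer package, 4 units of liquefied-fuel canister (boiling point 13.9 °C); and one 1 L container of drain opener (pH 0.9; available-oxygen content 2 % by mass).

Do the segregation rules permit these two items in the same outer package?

Boiling point 13.9 °C meets the Class 2.1 criterion (Flammable Gas), so the liquefied-fuel canister is Class 2.1.
pH 0.9 meets the Class 8 criterion (Corrosive), so the drain opener is Class 8.
No segregation rule bars Class 2.1 with Class 8.

Yes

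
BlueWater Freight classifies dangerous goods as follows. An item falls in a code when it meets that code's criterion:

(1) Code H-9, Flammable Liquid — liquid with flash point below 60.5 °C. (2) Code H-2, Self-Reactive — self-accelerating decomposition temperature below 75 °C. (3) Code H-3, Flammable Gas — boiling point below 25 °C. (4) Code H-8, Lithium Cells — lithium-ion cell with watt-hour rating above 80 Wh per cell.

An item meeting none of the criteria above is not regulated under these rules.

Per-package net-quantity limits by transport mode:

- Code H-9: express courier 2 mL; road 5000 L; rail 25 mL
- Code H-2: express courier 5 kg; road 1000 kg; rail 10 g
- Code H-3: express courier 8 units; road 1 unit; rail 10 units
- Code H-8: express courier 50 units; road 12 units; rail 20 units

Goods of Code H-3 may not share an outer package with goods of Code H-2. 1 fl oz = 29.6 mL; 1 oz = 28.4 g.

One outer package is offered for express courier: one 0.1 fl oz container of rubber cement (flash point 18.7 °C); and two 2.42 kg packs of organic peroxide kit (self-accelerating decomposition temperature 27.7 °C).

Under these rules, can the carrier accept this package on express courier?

Rubber cement: flash point 18.7 °C < 60.5 °C → Code H-9 (Flammable Liquid).
With self-accelerating decomposition temperature 27.7 °C (< 75 °C), the organic peroxide kit falls in Code H-2.
Code H-9 quantity: one 0.1 fl oz container = 2.96 mL.
2.96 mL exceeds the express courier limit of 2 mL for Code H-9.
Code H-2 quantity: two 2.42 kg packs = 4.84 kg.
4.84 kg ≤ 5 kg (express courier limit, Code H-2) — within limit.
The segregation rule (Code H-3 with Code H-2) does not apply to Code H-9 with Code H-2.

No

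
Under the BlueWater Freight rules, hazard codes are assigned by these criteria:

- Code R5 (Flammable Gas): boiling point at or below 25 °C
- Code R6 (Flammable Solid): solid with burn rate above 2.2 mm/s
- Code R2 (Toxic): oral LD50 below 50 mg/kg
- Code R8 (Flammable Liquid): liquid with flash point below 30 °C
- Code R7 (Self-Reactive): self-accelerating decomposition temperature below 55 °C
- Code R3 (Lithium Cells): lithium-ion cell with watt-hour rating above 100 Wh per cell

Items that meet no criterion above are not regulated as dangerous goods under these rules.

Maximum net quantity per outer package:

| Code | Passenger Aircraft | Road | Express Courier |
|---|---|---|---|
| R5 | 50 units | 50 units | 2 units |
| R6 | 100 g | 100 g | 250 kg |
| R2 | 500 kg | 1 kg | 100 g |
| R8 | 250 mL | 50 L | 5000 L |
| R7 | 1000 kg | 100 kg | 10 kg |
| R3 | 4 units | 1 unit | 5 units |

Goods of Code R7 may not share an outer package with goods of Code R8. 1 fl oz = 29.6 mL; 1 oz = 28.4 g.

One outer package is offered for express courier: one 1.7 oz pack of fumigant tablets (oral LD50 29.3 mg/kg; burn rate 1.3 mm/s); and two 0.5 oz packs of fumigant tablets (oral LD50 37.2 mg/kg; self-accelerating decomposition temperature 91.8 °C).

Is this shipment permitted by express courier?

Fumigant tablets: oral LD50 29.3 mg/kg < 50 mg/kg → Code R2 (Toxic).
Oral LD50 37.2 mg/kg meets the Code R2 criterion (Toxic), so the fumigant tablets are Code R2.
Code R2 net quantity: (one 1.7 oz pack = 48.28 g) + (two 0.5 oz packs = 28.4 g) = 76.68 g.
76.68 g ≤ 100 g (express courier limit, Code R2) — within limit.

Yes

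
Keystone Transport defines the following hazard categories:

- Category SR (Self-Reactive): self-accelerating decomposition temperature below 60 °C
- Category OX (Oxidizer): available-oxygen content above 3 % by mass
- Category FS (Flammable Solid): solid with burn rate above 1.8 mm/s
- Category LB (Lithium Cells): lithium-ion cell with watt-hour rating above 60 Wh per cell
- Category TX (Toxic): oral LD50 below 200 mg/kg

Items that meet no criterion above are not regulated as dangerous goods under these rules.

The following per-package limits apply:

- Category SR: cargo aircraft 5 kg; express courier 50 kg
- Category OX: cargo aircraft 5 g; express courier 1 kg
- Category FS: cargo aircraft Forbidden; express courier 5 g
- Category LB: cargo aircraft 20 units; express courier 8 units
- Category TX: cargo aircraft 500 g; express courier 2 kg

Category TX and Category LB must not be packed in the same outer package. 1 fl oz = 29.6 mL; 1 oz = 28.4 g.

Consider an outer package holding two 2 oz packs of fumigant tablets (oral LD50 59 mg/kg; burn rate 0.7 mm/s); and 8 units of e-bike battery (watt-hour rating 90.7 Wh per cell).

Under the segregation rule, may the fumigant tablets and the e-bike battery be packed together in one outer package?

With oral LD50 59 mg/kg (< 200 mg/kg), the fumigant tablets fall in Category TX.
With watt-hour rating 90.7 Wh per cell (> 60 Wh per cell), the e-bike battery falls in Category LB.
Category TX and Category LB may not share an outer package.

No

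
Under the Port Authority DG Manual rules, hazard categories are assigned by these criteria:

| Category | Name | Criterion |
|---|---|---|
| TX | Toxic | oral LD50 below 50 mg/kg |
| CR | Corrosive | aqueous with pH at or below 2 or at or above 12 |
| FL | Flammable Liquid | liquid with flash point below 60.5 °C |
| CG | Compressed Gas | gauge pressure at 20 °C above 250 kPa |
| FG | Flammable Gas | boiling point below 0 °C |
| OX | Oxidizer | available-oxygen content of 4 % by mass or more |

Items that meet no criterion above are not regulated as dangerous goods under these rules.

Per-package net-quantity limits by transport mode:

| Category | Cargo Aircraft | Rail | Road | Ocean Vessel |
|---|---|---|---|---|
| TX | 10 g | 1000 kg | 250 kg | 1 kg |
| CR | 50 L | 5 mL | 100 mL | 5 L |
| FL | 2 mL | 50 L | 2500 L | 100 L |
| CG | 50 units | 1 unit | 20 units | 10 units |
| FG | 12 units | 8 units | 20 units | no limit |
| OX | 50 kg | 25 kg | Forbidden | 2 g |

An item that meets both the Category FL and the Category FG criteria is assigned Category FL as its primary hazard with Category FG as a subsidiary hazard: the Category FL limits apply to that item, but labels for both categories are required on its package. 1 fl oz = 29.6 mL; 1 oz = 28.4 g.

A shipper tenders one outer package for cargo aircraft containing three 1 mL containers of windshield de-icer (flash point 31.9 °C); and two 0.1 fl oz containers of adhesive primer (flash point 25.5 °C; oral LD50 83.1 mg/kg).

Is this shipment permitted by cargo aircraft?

No

Flash point 31.9 °C meets the Category FL criterion (Flammable Liquid), so the windshield de-icer is Category FL.
The adhesive primer has flash point 25.5 °C, which is < 60.5 °C, so it is Category FL (Flammable Liquid).
Category FL net quantity: (three 1 mL containers = 3 mL) + (two 0.1 fl oz containers = 5.92 mL) = 8.92 mL.
8.92 mL exceeds the cargo aircraft limit of 2 mL for Category FL.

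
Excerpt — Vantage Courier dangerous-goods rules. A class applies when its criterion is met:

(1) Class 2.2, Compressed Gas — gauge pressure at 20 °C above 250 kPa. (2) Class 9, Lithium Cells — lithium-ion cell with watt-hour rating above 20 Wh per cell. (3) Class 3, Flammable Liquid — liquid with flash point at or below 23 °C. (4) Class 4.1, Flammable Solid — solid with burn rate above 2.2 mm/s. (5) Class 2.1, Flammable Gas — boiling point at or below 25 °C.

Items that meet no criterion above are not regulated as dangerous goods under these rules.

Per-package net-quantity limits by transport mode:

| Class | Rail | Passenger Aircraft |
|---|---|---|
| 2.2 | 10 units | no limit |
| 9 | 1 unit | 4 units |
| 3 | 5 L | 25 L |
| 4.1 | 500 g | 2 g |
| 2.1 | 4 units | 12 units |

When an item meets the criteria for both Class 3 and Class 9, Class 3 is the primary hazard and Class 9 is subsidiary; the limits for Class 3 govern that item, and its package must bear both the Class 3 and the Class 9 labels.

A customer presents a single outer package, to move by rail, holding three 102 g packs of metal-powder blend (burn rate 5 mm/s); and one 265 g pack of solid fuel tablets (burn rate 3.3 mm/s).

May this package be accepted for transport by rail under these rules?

No

Burn rate 5 mm/s meets the Class 4.1 criterion (Flammable Solid), so the metal-powder blend is Class 4.1.
Solid fuel tablets: burn rate 3.3 mm/s > 2.2 mm/s → Class 4.1 (Flammable Solid).
Class 4.1 net quantity: (three 102 g packs = 306 g) + 265 g = 571 g.
571 g exceeds the rail limit of 500 g for Class 4.1.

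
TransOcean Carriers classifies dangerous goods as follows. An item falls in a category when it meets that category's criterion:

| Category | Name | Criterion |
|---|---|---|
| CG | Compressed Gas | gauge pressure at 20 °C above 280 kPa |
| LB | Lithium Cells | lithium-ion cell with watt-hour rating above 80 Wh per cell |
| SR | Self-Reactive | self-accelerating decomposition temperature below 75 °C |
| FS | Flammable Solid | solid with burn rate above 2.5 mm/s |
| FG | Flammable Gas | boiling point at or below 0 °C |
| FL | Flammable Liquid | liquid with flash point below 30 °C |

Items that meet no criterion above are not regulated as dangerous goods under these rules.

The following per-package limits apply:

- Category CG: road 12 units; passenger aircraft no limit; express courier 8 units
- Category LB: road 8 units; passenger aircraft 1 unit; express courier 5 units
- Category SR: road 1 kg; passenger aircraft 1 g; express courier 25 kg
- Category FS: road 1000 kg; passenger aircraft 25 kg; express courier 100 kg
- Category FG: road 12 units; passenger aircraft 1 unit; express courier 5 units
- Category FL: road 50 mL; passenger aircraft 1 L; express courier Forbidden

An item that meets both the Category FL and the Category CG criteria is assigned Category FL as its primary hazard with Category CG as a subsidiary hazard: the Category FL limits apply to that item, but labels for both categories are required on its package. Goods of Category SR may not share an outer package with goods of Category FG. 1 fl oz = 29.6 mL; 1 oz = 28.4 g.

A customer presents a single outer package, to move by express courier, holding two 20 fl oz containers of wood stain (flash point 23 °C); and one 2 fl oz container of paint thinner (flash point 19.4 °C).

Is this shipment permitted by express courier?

No

The wood stain has flash point 23 °C, which is < 30 °C, so it is Category FL (Flammable Liquid).
With flash point 19.4 °C (< 30 °C), the paint thinner falls in Category FL.
Category FL net quantity: (two 20 fl oz containers = 1.184 L) + (one 2 fl oz container = 59.2 mL) = 1243.2 mL.
Category FL is Forbidden by express courier.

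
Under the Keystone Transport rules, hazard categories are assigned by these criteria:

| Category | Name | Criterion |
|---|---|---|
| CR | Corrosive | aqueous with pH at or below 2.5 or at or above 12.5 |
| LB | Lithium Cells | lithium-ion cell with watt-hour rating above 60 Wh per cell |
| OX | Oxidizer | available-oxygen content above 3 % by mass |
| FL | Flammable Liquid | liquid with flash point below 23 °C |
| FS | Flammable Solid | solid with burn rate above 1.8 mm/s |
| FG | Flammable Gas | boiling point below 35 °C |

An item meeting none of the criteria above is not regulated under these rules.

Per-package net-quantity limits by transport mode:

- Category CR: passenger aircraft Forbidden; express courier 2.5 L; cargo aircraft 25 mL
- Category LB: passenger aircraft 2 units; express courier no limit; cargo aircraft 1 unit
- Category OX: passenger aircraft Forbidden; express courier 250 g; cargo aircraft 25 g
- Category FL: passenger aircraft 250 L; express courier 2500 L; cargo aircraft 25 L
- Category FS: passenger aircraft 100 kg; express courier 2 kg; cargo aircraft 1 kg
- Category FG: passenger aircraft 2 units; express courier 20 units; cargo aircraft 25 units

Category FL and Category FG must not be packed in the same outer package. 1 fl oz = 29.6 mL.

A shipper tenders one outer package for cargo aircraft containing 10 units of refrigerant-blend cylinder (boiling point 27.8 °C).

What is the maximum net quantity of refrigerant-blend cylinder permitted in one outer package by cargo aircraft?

25 units

Boiling point 27.8 °C meets the Category FG criterion (Flammable Gas), so the refrigerant-blend cylinder is Category FG.
The cargo aircraft limit for Category FG is 25 units.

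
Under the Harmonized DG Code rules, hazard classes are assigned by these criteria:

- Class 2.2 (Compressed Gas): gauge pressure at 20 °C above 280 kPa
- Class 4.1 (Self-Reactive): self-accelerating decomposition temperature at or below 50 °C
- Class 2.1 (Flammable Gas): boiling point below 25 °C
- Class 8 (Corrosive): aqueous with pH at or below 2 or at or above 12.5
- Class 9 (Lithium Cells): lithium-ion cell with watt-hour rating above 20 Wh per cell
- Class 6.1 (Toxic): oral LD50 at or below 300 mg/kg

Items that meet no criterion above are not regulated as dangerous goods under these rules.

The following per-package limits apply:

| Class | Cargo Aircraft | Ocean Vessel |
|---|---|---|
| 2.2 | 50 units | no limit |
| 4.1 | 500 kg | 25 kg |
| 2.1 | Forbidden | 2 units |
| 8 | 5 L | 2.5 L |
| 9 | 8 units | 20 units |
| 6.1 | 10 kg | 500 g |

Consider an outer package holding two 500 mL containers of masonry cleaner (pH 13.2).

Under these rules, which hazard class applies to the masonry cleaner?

Class 8

The masonry cleaner has pH 13.2, which is ≥ 12.5, so it is Class 8 (Corrosive).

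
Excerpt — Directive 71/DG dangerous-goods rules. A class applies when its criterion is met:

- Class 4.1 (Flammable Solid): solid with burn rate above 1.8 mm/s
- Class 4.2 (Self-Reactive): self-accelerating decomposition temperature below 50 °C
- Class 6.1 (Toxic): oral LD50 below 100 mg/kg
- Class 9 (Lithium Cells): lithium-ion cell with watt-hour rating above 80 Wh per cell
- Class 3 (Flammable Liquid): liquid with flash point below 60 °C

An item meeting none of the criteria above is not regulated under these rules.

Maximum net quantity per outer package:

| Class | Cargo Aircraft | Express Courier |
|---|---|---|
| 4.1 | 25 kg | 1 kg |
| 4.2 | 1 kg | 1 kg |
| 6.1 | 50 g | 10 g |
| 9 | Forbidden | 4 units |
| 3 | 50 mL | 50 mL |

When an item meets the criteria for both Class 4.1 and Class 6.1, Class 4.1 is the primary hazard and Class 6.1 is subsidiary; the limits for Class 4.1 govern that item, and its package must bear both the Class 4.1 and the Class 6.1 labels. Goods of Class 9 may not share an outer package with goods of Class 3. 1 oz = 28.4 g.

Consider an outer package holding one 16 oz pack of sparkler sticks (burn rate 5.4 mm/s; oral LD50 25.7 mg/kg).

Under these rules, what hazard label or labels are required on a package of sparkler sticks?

Class 4.1 and 6.1

The sparkler sticks have burn rate 5.4 mm/s, which is > 1.8 mm/s, so they are Class 4.1 (Flammable Solid).
With oral LD50 25.7 mg/kg (< 100 mg/kg), the sparkler sticks fall in Class 6.1.
By the precedence rule Class 4.1 is primary and Class 6.1 is subsidiary, and that rule requires both labels on the package.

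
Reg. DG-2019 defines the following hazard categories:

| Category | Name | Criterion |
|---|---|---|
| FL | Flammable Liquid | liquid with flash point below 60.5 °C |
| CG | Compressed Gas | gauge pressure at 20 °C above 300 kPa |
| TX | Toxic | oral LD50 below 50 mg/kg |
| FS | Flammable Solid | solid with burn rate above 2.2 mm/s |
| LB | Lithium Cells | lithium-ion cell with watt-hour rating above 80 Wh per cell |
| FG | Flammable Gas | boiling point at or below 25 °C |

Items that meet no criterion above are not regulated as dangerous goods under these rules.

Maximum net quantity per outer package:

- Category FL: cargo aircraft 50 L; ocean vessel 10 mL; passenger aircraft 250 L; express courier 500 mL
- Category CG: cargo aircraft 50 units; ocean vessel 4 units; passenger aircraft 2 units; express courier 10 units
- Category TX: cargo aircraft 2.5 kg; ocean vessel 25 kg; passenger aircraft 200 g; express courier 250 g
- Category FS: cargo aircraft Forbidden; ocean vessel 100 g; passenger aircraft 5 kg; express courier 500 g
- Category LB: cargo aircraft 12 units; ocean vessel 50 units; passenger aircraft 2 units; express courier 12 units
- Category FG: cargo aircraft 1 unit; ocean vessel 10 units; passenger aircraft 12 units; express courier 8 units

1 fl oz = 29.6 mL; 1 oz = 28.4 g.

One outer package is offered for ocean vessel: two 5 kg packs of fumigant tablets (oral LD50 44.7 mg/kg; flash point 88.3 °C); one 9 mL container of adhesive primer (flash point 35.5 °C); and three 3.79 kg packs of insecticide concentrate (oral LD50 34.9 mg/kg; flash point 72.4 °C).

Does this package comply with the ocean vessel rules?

Fumigant tablets: oral LD50 44.7 mg/kg < 50 mg/kg → Category TX (Toxic).
The adhesive primer has flash point 35.5 °C, which is < 60.5 °C, so it is Category FL (Flammable Liquid).
Insecticide concentrate: oral LD50 34.9 mg/kg < 50 mg/kg → Category TX (Toxic).
Category FL quantity: 9 mL.
9 mL is within the ocean vessel limit of 10 mL for Category FL.
Category TX net quantity: (two 5 kg packs = 10 kg) + (three 3.79 kg packs = 11.37 kg) = 21.37 kg.
21.37 kg ≤ 25 kg (ocean vessel limit, Category TX) — within limit.
Every hazard category is within its ocean vessel limit and no segregation rule is violated.

Yes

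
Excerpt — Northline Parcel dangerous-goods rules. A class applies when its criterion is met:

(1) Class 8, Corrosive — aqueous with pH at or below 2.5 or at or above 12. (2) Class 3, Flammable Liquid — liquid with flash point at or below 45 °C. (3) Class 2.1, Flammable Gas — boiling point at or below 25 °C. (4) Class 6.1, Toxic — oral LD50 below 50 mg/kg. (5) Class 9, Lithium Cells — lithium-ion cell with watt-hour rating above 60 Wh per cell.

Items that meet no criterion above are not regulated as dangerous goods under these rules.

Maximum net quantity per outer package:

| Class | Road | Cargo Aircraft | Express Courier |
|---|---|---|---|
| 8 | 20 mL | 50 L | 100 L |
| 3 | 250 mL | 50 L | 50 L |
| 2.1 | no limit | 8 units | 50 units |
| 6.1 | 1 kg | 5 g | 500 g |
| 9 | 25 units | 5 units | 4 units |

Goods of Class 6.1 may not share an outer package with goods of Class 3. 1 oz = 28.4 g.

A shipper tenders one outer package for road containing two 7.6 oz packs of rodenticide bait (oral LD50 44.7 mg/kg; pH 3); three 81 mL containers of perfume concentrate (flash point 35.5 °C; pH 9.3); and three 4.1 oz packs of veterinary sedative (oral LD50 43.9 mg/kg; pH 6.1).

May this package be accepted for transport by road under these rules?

No

Oral LD50 44.7 mg/kg meets the Class 6.1 criterion (Toxic), so the rodenticide bait is Class 6.1.
Flash point 35.5 °C meets the Class 3 criterion (Flammable Liquid), so the perfume concentrate is Class 3.
The veterinary sedative has oral LD50 43.9 mg/kg, which is < 50 mg/kg, so it is Class 6.1 (Toxic).
Total Class 6.1: (two 7.6 oz packs = 431.68 g) + (three 4.1 oz packs = 349.32 g) = 781 g.
That is within the Class 6.1 road limit of 1 kg.
Class 3 quantity: three 81 mL containers = 243 mL.
That is within the Class 3 road limit of 250 mL.
Class 6.1 and Class 3 may not share an outer package.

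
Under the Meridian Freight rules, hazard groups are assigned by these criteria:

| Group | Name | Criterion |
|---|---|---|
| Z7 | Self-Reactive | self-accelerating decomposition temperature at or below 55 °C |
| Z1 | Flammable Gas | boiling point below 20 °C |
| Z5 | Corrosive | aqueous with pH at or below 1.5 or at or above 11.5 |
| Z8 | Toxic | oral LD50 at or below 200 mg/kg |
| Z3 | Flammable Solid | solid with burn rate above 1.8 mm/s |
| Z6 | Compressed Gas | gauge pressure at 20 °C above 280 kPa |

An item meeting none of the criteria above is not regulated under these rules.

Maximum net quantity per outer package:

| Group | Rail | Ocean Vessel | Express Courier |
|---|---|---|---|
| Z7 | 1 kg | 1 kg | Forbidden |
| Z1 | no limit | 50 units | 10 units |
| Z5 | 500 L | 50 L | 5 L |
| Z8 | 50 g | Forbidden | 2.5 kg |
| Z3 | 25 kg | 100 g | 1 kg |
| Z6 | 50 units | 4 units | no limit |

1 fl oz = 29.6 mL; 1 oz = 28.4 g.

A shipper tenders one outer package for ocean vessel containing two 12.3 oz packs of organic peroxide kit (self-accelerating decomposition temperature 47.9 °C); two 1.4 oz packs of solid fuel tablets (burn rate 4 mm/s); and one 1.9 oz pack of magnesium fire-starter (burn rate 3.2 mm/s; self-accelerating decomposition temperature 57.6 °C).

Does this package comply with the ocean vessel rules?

The organic peroxide kit has self-accelerating decomposition temperature 47.9 °C, which is ≤ 55 °C, so it is Group Z7 (Self-Reactive).
With burn rate 4 mm/s (> 1.8 mm/s), the solid fuel tablets fall in Group Z3.
The magnesium fire-starter has burn rate 3.2 mm/s, which is > 1.8 mm/s, so it is Group Z3 (Flammable Solid).
Group Z3 net quantity: (two 1.4 oz packs = 79.52 g) + (one 1.9 oz pack = 53.96 g) = 133.48 g.
133.48 g > 100 g (ocean vessel limit, Group Z3) — over the limit.
Group Z7 quantity: two 12.3 oz packs = 698.64 g.
698.64 g ≤ 1 kg (ocean vessel limit, Group Z7) — within limit.

No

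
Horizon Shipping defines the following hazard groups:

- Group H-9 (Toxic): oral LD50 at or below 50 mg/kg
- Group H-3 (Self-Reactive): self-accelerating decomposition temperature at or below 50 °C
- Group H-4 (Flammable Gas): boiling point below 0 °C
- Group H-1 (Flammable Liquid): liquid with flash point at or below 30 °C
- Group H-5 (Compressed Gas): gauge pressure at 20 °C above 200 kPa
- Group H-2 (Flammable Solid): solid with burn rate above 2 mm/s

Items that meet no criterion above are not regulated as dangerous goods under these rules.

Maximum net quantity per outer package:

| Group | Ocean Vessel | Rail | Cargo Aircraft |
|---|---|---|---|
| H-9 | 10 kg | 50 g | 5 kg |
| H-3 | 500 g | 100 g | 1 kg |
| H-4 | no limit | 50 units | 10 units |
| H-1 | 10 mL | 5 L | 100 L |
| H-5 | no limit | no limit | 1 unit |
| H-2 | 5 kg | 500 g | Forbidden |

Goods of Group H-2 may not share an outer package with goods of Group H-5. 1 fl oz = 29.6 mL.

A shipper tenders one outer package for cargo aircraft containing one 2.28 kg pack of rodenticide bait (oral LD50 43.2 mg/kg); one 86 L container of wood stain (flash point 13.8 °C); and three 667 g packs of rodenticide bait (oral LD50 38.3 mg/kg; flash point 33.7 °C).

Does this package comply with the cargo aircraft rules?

Yes

Rodenticide bait: oral LD50 43.2 mg/kg ≤ 50 mg/kg → Group H-9 (Toxic).
Wood stain: flash point 13.8 °C ≤ 30 °C → Group H-1 (Flammable Liquid).
The rodenticide bait has oral LD50 38.3 mg/kg, which is ≤ 50 mg/kg, so it is Group H-9 (Toxic).
Total Group H-9: 2.28 kg + (three 667 g packs = 2.001 kg) = 4.281 kg.
4.281 kg ≤ 5 kg (cargo aircraft limit, Group H-9) — within limit.
Group H-1 quantity: 86 L.
That is within the Group H-1 cargo aircraft limit of 100 L.
The segregation rule (Group H-2 with Group H-5) does not apply to Group H-9 with Group H-1.
Every hazard group is within its cargo aircraft limit and no segregation rule is violated.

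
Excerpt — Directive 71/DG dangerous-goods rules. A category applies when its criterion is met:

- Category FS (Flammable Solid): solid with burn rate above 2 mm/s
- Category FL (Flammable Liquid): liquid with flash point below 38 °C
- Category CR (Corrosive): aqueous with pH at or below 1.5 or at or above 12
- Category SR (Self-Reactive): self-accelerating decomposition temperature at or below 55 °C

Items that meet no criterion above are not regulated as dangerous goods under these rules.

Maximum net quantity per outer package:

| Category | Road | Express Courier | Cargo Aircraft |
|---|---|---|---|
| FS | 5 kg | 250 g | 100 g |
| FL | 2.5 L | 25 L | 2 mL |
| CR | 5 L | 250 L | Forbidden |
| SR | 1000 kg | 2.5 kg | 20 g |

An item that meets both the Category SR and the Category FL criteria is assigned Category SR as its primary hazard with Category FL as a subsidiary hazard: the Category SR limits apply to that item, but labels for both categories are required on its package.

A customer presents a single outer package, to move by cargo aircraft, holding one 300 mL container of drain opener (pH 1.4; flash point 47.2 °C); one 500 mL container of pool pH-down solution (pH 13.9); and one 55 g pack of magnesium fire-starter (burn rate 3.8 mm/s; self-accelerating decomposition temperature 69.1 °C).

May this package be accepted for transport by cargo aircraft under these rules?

The drain opener has pH 1.4, which is ≤ 1.5, so it is Category CR (Corrosive).
With pH 13.9 (≥ 12), the pool pH-down solution falls in Category CR.
Magnesium fire-starter: burn rate 3.8 mm/s > 2 mm/s → Category FS (Flammable Solid).
Category FS quantity: 55 g.
55 g ≤ 100 g (cargo aircraft limit, Category FS) — within limit.
Category CR net quantity: 300 mL + 500 mL = 800 mL.
Category CR is Forbidden by cargo aircraft.

No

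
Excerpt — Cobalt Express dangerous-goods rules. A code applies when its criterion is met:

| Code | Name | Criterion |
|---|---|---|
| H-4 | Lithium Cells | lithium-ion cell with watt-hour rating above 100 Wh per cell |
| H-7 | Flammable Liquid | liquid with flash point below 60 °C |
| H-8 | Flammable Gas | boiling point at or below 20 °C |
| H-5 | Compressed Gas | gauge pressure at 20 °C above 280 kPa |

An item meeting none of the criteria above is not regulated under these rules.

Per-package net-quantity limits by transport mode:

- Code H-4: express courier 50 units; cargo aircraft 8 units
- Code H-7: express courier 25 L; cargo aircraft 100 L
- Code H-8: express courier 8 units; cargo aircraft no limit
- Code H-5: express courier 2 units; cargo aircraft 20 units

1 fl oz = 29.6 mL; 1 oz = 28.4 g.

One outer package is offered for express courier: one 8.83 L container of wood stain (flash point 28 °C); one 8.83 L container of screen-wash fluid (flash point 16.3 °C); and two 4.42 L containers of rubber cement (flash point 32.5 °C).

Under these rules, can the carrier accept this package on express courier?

The wood stain has flash point 28 °C, which is < 60 °C, so it is Code H-7 (Flammable Liquid).
With flash point 16.3 °C (< 60 °C), the screen-wash fluid falls in Code H-7.
Rubber cement: flash point 32.5 °C < 60 °C → Code H-7 (Flammable Liquid).
Total Code H-7: 8.83 L + 8.83 L + (two 4.42 L containers = 8.84 L) = 26.5 L.
26.5 L > 25 L (express courier limit, Code H-7) — over the limit.

No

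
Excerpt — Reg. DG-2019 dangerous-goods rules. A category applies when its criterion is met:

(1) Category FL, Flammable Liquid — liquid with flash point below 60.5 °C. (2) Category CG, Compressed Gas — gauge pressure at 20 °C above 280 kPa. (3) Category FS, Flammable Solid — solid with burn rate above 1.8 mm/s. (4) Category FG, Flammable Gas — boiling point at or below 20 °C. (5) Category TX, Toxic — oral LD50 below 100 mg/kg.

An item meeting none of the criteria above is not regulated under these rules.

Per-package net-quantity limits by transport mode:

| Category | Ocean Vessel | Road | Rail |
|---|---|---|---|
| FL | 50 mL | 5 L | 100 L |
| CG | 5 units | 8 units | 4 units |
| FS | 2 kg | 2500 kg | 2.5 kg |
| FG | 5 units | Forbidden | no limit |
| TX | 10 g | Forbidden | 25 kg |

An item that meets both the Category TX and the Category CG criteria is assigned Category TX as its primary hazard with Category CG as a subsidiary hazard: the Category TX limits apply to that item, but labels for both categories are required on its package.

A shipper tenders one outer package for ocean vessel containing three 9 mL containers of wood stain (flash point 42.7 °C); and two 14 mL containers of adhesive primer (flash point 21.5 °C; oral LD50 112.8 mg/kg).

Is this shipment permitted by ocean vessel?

No

Wood stain: flash point 42.7 °C < 60.5 °C → Category FL (Flammable Liquid).
The adhesive primer has flash point 21.5 °C, which is < 60.5 °C, so it is Category FL (Flammable Liquid).
Category FL net quantity: (three 9 mL containers = 27 mL) + (two 14 mL containers = 28 mL) = 55 mL.
That exceeds the Category FL ocean vessel limit of 50 mL.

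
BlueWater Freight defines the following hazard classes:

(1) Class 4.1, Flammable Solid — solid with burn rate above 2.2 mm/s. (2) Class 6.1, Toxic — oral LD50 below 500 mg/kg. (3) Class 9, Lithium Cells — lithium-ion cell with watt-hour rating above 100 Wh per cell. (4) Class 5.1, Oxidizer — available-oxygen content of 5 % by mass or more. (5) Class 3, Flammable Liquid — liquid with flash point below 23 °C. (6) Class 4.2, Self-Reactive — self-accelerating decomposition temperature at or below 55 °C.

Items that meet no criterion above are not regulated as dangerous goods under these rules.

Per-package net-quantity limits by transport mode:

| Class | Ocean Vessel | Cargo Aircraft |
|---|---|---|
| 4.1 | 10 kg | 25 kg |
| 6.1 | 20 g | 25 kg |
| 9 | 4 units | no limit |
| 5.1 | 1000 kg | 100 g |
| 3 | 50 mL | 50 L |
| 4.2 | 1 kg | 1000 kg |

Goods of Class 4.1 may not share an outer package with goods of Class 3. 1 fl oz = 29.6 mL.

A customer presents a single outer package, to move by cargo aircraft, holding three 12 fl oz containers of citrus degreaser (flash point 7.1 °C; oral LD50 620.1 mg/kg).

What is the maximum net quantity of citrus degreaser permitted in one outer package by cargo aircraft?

Citrus degreaser: flash point 7.1 °C < 23 °C → Class 3 (Flammable Liquid).
The cargo aircraft limit for Class 3 is 50 L.

50 L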